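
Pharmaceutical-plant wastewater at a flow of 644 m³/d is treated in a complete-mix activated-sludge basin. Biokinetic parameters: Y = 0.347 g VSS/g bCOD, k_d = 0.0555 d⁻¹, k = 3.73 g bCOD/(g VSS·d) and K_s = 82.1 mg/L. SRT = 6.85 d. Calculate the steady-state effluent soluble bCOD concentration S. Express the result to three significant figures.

For a completely mixed reactor with recycle the Lawrence–McCarty relation gives S = K_s·(1 + k_d·θ_c) / [θ_c·(Y·k − k_d) − 1] = 82.1 × (1 + 0.0555 × 6.85) / [6.85 × (0.347 × 3.73 − 0.0555) − 1] = 113.3 / 7.486 = 15.14 mg/L.

S ≈ 15.1 mg/L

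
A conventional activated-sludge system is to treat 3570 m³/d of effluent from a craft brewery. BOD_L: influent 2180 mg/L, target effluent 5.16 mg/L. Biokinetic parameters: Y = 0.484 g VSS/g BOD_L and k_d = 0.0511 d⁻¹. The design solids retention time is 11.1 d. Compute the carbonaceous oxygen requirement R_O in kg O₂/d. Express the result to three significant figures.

R_O ≈ 4360 kg O₂/d

Y_obs = Y / (1 + k_d θ_c) = 0.484 / (1 + 0.0511 × 11.1) = 0.484 / 1.567 = 0.3088.
Mass of BOD_L removed per day: Q(S₀ − S) = 3570 × 2175 g/m³ = 7764 kg/d.
P_X = Y_obs·Q·(S₀ − S) = 0.3088 × 7764 = 2398 kg VSS/d.
R_O = Q·(S₀ − S) − 1.42·P_X = 7764 − 1.42 × 2398 = 4359 kg O₂/d.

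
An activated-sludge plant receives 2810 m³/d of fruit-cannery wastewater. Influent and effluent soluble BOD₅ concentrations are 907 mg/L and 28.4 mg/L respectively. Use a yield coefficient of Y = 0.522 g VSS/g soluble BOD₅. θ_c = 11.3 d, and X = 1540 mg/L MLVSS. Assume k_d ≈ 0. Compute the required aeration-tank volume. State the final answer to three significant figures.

V ≈ 9460 m³

With k_d = 0 the design equation reduces to V = Y Q (S₀−S) θ_c / X = 0.522 × 2810 × (907 − 28.4) × 11.3 / 1540 = 9456 m³.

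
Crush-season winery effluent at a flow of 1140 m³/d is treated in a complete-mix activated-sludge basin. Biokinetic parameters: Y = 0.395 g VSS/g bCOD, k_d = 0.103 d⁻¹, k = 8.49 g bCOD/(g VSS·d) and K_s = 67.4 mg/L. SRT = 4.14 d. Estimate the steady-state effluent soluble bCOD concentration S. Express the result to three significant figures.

S ≈ 7.72 mg/L

For a completely mixed reactor with recycle the Lawrence–McCarty relation gives S = K_s·(1 + k_d·θ_c) / [θ_c·(Y·k − k_d) − 1] = 67.4 × (1 + 0.103 × 4.14) / [4.14 × (0.395 × 8.49 − 0.103) − 1] = 96.14 / 12.46 = 7.718 mg/L.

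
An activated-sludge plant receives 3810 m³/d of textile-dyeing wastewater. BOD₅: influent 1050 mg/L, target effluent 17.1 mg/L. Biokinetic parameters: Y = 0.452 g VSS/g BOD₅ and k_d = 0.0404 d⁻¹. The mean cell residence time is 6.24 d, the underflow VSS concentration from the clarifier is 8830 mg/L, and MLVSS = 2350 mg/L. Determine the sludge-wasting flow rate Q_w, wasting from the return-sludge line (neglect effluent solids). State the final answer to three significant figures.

Q_w ≈ 161 m³/d

Rearranging the biomass balance for a CMAS with decay, V = Y·Q·ΔS·θ_c / [X·(1+k_d θ_c)] = 0.452 × 3810 × (1050 − 17.1) × 6.24 / [2350 × (1 + 0.0404 × 6.24)] = 1.11×10^7 / 2942 = 3772 m³.
Wasting from the return line (neglecting effluent solids): Q_w = V·X / (θ_c·X_r) = 3772 × 2350 / (6.24 × 8830) = 160.9 m³/d.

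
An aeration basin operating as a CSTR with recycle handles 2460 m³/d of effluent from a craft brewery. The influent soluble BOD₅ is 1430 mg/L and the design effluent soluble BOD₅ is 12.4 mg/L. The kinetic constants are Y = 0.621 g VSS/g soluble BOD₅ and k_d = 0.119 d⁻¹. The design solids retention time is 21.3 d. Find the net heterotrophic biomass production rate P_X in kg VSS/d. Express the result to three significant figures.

P_X ≈ 613 kg VSS/d

Y_obs = Y / (1 + k_d θ_c) = 0.621 / (1 + 0.119 × 21.3) = 0.621 / 3.535 = 0.1757.
ΔS = 1430 − 12.4 = 1418 mg/L, so the substrate removal rate is 2460 × 1418/1000 = 3487 kg soluble BOD₅/d.
Biomass produced: P_X = Y_obs·Q·ΔS = 0.1757 × 3487 ≈ 612.7 kg VSS/d.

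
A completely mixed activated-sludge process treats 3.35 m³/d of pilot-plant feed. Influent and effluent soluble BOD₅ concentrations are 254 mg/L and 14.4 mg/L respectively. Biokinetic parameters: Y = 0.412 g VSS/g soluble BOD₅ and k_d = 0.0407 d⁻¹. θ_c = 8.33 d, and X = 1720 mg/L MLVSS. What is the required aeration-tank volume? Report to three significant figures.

Steady-state biomass mass balance: V·X·(1 + k_d·θ_c) = Y·Q·(S₀ − S)·θ_c, so V = 0.412 × 3.35 × (254 − 14.4) × 8.33 / [1720 × (1 + 0.0407 × 8.33)] = 2.75×10^3 / 2303 = 1.196 m³.

V ≈ 1.20 m³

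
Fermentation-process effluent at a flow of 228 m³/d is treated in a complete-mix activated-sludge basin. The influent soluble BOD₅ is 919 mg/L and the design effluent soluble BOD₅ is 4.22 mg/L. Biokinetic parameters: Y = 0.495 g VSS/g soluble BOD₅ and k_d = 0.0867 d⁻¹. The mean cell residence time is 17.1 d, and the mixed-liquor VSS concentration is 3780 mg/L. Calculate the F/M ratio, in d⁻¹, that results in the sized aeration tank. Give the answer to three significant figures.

Rearranging the biomass balance for a CMAS with decay, V = Y·Q·ΔS·θ_c / [X·(1+k_d θ_c)] = 0.495 × 228 × (919 − 4.22) × 17.1 / [3780 × (1 + 0.0867 × 17.1)] = 1.77×10^6 / 9384 = 188.1 m³.
F/M = applied load / biomass = Q·S₀/(V·X) = 228 × 919 / (188.1 × 3780) = 0.2946 d⁻¹.

F/M ≈ 0.295 d⁻¹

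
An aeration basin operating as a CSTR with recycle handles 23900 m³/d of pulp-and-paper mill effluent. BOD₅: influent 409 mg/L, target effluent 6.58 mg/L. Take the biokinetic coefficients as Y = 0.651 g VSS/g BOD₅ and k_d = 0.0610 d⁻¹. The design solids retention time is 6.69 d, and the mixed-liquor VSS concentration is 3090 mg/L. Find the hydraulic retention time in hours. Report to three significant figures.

τ ≈ 9.67 h

Steady-state biomass mass balance: V·X·(1 + k_d·θ_c) = Y·Q·(S₀ − S)·θ_c, so V = 0.651 × 23900 × (409 − 6.58) × 6.69 / [3090 × (1 + 0.0610 × 6.69)] = 4.19×10^7 / 4351 = 9627 m³.
HRT = V/Q = 9627 m³ / 23900 m³·d⁻¹ = 0.4028 d × 24 = 9.667 h.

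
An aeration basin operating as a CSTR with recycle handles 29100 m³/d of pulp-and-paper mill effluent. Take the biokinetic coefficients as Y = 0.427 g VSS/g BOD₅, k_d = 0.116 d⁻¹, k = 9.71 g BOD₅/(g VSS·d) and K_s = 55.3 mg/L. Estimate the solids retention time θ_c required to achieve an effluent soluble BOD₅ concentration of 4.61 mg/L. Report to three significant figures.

Specific growth rate at S = 4.61 mg/L: μ = YkS/(K_s+S) = 0.427·9.71·4.61/(55.3+4.61) = 0.3190 d⁻¹.
θ_c = 1/(μ − k_d) = 1/(0.3190 − 0.116) = 1/0.2030 = 4.925 d.

θ_c ≈ 4.93 d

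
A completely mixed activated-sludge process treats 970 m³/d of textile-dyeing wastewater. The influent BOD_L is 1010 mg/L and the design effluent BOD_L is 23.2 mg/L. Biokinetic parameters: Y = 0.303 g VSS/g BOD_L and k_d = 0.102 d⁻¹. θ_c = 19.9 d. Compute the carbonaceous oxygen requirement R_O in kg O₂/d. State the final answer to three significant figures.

R_O ≈ 821 kg O₂/d

The observed yield is Y_obs = Y/(1 + k_d·θ_c) = 0.303 / (1 + 0.102 × 19.9) = 0.303 / 3.030 = 0.1000 g VSS per g BOD_L removed.
Substrate removed = Q·(S₀ − S) = 970 m³/d × (1010 − 23.2) g/m³ = 9.57×10^5 g/d = 957.2 kg/d.
Net sludge production P_X = 0.1000 × 957.2 = 95.73 kg VSS/d.
R_O = Q·ΔS − 1.42 P_X = 957.2 − 135.9 = 821.3 kg O₂/d.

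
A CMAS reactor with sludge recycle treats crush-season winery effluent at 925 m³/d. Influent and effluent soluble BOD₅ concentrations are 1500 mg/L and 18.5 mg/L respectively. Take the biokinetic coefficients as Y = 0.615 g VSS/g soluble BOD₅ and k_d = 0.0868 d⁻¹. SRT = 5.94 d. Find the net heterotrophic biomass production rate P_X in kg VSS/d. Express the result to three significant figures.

The observed yield is Y_obs = Y/(1 + k_d·θ_c) = 0.615 / (1 + 0.0868 × 5.94) = 0.615 / 1.516 = 0.4058 g VSS per g soluble BOD₅ removed.
Substrate removed = Q·(S₀ − S) = 925 m³/d × (1500 − 18.5) g/m³ = 1.37×10^6 g/d = 1370 kg/d.
P_X = Y_obs · Q(S₀ − S) = 0.4058 × 1370 = 556.1 kg VSS/d.

P_X ≈ 556 kg VSS/d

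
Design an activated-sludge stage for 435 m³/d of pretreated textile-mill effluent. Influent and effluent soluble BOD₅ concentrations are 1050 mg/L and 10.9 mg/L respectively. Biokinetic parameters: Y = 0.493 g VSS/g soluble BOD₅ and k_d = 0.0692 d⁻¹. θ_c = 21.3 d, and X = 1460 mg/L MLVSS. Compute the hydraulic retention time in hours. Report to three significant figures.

τ ≈ 72.5 h

Steady-state biomass mass balance: V·X·(1 + k_d·θ_c) = Y·Q·(S₀ − S)·θ_c, so V = 0.493 × 435 × (1050 − 10.9) × 21.3 / [1460 × (1 + 0.0692 × 21.3)] = 4.75×10^6 / 3612 = 1314 m³.
Hydraulic retention time τ = V/Q = 1314 / 435 = 3.021 d = 72.50 h.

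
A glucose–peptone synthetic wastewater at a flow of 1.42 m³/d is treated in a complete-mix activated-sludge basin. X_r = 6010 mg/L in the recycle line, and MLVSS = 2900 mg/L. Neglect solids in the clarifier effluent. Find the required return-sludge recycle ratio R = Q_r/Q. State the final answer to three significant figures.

R ≈ 0.932

Mass balance around the secondary clarifier (neglecting effluent solids): R = X / (X_r − X) = 2900 / (6010 − 2900) = 0.9325.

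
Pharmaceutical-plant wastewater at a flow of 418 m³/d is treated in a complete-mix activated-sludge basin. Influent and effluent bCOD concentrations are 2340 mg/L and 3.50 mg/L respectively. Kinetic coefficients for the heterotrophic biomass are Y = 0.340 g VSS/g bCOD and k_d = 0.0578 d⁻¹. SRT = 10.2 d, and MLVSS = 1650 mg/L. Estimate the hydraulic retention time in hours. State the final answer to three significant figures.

Steady-state biomass mass balance: V·X·(1 + k_d·θ_c) = Y·Q·(S₀ − S)·θ_c, so V = 0.340 × 418 × (2340 − 3.50) × 10.2 / [1650 × (1 + 0.0578 × 10.2)] = 3.39×10^6 / 2623 = 1291 m³.
HRT = V/Q = 1291 m³ / 418 m³·d⁻¹ = 3.089 d × 24 = 74.15 h.

τ ≈ 74.1 h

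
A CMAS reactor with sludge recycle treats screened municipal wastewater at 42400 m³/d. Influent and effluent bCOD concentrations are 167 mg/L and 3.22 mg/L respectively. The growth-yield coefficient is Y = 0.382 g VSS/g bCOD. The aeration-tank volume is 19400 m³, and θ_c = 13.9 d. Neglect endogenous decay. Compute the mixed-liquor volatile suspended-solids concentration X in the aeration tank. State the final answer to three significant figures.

X = Y·Q·ΔS·θ_c / V = 0.382 × 42400 × (167 − 3.22) × 13.9 / 19400 = 1901 mg/L.

X ≈ 1900 mg/L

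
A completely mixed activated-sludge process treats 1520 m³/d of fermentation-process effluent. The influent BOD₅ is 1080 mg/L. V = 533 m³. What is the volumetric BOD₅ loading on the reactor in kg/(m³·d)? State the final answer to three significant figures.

L_v ≈ 3.08 kg BOD₅/(m³·d)

Volumetric loading L_v = Q·S₀ / V = 1520 × 1080 g/m³ / 533.0 m³ = 3080 g/(m³·d) = 3.080 kg BOD₅/(m³·d).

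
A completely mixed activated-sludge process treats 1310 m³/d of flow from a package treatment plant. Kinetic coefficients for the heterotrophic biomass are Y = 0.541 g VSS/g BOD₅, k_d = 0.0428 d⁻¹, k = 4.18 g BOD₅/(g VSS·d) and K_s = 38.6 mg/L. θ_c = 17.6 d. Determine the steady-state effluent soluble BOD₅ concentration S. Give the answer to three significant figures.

S ≈ 1.78 mg/L

Effluent substrate depends only on kinetics and SRT: S = K_s(1 + k_d θ_c) / [θ_c(Yk − k_d) − 1] = 38.6 × (1 + 0.0428 × 17.6) / [17.6 × (0.541 × 4.18 − 0.0428) − 1] = 67.68 / 38.05 = 1.779 mg/L.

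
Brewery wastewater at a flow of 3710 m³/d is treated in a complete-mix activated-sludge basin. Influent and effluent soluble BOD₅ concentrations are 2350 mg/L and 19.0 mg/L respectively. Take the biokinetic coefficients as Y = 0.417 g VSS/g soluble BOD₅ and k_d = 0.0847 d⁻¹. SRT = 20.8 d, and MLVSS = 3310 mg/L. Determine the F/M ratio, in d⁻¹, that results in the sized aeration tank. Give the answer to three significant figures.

Rearranging the biomass balance for a CMAS with decay, V = Y·Q·ΔS·θ_c / [X·(1+k_d θ_c)] = 0.417 × 3710 × (2350 − 19.0) × 20.8 / [3310 × (1 + 0.0847 × 20.8)] = 7.5×10^7 / 9141 = 8205 m³.
Food-to-microorganism ratio F/M = Q S₀ / (V X) = 3710 × 2350 / (8205 × 3310) = 0.3210 d⁻¹.

F/M ≈ 0.321 d⁻¹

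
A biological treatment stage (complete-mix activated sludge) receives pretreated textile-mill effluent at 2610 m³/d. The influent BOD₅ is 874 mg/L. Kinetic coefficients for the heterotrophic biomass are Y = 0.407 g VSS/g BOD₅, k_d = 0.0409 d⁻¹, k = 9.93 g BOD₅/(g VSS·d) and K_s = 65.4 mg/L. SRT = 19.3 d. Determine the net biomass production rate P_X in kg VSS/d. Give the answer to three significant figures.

Effluent substrate depends only on kinetics and SRT: S = K_s(1 + k_d θ_c) / [θ_c(Yk − k_d) − 1] = 65.4 × (1 + 0.0409 × 19.3) / [19.3 × (0.407 × 9.93 − 0.0409) − 1] = 117.0 / 76.21 = 1.536 mg/L.
Correct the yield for decay: Y_obs = Y/(1 + k_d θ_c) = 0.407 / (1 + 0.0409 × 19.3) = 0.407 / 1.789 = 0.2275.
Substrate removed = Q·(S₀ − S) = 2610 m³/d × (874 − 1.54) g/m³ = 2.28×10^6 g/d = 2277 kg/d.
P_X = Y_obs · Q(S₀ − S) = 0.2275 × 2277 = 517.9 kg VSS/d.

P_X ≈ 518 kg VSS/d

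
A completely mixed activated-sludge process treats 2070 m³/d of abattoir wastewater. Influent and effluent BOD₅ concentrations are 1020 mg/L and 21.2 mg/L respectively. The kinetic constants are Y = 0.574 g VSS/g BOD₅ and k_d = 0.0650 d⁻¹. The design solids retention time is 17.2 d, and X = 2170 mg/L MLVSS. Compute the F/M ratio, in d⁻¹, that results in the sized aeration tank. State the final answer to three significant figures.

Steady-state biomass mass balance: V·X·(1 + k_d·θ_c) = Y·Q·(S₀ − S)·θ_c, so V = 0.574 × 2070 × (1020 − 21.2) × 17.2 / [2170 × (1 + 0.0650 × 17.2)] = 2.04×10^7 / 4596 = 4441 m³.
F/M = Q·S₀ / (V·X) = 2070 × 1020 / (4441 × 2170) = 0.2191 g BOD₅·(g VSS·d)⁻¹.

F/M ≈ 0.219 d⁻¹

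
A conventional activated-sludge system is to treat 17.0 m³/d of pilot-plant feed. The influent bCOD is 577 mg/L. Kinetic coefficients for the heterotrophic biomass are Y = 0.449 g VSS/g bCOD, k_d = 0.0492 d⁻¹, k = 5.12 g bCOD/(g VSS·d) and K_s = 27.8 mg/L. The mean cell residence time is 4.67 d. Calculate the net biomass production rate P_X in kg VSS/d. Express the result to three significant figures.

For a completely mixed reactor with recycle the Lawrence–McCarty relation gives S = K_s·(1 + k_d·θ_c) / [θ_c·(Y·k − k_d) − 1] = 27.8 × (1 + 0.0492 × 4.67) / [4.67 × (0.449 × 5.12 − 0.0492) − 1] = 34.19 / 9.506 = 3.596 mg/L.
Correct the yield for decay: Y_obs = Y/(1 + k_d θ_c) = 0.449 / (1 + 0.0492 × 4.67) = 0.449 / 1.230 = 0.3651.
ΔS = 577 − 3.60 = 573.4 mg/L, so the substrate removal rate is 17.0 × 573.4/1000 = 9.748 kg bCOD/d.
Biomass produced: P_X = Y_obs·Q·ΔS = 0.3651 × 9.748 ≈ 3.559 kg VSS/d.

P_X ≈ 3.56 kg VSS/d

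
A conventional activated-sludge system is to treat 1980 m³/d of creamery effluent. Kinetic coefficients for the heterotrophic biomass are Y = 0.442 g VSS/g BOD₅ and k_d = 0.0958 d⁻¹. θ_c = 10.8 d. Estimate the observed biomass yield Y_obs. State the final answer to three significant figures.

Correct the yield for decay: Y_obs = Y/(1 + k_d θ_c) = 0.442 / (1 + 0.0958 × 10.8) = 0.442 / 2.035 = 0.2172.

Y_obs ≈ 0.217 g VSS/g BOD₅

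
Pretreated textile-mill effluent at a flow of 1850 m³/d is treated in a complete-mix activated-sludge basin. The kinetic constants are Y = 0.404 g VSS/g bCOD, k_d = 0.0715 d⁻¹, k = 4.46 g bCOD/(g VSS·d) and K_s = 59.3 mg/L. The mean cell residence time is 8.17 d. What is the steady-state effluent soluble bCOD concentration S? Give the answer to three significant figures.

S ≈ 7.15 mg/L

From the Monod/SRT balance for a CMAS, S = K_s·(1+k_d θ_c)/[θ_c·(Y k − k_d) − 1] = 59.3 × (1 + 0.0715 × 8.17) / [8.17 × (0.404 × 4.46 − 0.0715) − 1] = 93.94 / 13.14 = 7.151 mg/L.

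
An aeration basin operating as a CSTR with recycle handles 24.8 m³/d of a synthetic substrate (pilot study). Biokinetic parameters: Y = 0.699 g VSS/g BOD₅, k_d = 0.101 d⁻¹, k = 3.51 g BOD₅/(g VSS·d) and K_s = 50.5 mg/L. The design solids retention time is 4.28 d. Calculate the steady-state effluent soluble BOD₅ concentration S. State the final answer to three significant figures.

Effluent substrate depends only on kinetics and SRT: S = K_s(1 + k_d θ_c) / [θ_c(Yk − k_d) − 1] = 50.5 × (1 + 0.101 × 4.28) / [4.28 × (0.699 × 3.51 − 0.101) − 1] = 72.33 / 9.069 = 7.976 mg/L.

S ≈ 7.98 mg/L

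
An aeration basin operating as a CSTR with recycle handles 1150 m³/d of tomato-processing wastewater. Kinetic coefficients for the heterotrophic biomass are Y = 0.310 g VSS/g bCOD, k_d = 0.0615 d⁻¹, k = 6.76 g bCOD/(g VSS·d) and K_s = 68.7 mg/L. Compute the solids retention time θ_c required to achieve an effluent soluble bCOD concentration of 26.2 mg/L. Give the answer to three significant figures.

θ_c ≈ 1.93 d

At the target effluent, Y k S/(K_s+S) = 0.310×6.76×26.2/94.90 = 0.5786 d⁻¹.
θ_c = 1/(μ − k_d) = 1/(0.5786 − 0.0615) = 1/0.5171 = 1.934 d.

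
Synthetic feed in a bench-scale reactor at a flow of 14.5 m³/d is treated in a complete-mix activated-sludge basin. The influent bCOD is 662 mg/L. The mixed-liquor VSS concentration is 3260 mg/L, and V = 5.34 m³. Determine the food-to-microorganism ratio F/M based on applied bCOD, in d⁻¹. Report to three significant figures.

F/M ≈ 0.551 d⁻¹

Food-to-microorganism ratio F/M = Q S₀ / (V X) = 14.5 × 662 / (5.340 × 3260) = 0.5514 d⁻¹.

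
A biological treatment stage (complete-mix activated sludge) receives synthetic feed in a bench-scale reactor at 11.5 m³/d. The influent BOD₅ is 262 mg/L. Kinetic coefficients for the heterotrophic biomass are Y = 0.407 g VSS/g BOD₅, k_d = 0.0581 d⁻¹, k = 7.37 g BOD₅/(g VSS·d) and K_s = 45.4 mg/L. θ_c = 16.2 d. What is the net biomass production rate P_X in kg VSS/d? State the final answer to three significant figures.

P_X ≈ 0.627 kg VSS/d

For a completely mixed reactor with recycle the Lawrence–McCarty relation gives S = K_s·(1 + k_d·θ_c) / [θ_c·(Y·k − k_d) − 1] = 45.4 × (1 + 0.0581 × 16.2) / [16.2 × (0.407 × 7.37 − 0.0581) − 1] = 88.13 / 46.65 = 1.889 mg/L.
Observed yield with endogenous decay: Y_obs = Y / (1 + k_d·θ_c) = 0.407 / (1 + 0.0581 × 16.2) = 0.407 / 1.941 = 0.2097 g VSS/g BOD₅.
Mass of BOD₅ removed per day: Q(S₀ − S) = 11.5 × 260.1 g/m³ = 2.991 kg/d.
Net biomass production P_X = Y_obs × Q·(S₀ − S) = 0.2097 × 2.991 = 0.6272 kg VSS/d.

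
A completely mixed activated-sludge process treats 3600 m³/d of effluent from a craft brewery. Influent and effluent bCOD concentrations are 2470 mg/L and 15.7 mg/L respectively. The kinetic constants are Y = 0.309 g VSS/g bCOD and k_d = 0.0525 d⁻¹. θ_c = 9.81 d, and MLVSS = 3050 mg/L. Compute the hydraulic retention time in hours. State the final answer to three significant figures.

From the SRT design equation V = Y Q (S₀−S) θ_c / [X (1 + k_d θ_c)] = 0.309 × 3600 × (2470 − 15.7) × 9.81 / [3050 × (1 + 0.0525 × 9.81)] = 2.68×10^7 / 4621 = 5796 m³.
Hydraulic retention time τ = V/Q = 5796 / 3600 = 1.610 d = 38.64 h.

τ ≈ 38.6 h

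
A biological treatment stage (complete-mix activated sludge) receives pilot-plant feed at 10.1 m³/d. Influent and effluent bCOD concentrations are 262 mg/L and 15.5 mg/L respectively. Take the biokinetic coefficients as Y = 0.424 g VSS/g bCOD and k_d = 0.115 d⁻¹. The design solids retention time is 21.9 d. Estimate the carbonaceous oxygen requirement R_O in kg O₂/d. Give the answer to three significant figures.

R_O ≈ 2.06 kg O₂/d

Observed yield with endogenous decay: Y_obs = Y / (1 + k_d·θ_c) = 0.424 / (1 + 0.115 × 21.9) = 0.424 / 3.518 = 0.1205 g VSS/g bCOD.
Substrate removed = Q·(S₀ − S) = 10.1 m³/d × (262 − 15.5) g/m³ = 2.49×10^3 g/d = 2.490 kg/d.
Biomass synthesised: P_X = Y_obs × 2.490 = 0.3000 kg VSS/d.
Carbonaceous O₂ demand = substrate oxidised − cell-mass equivalent = 2.490 − 1.42 × 0.3000 = 2.064 kg O₂/d.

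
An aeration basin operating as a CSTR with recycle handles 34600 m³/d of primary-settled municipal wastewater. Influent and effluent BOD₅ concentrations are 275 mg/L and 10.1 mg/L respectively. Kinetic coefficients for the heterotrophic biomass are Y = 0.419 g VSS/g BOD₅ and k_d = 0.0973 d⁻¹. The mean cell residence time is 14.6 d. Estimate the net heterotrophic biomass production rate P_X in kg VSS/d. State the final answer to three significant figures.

The observed yield is Y_obs = Y/(1 + k_d·θ_c) = 0.419 / (1 + 0.0973 × 14.6) = 0.419 / 2.421 = 0.1731 g VSS per g BOD₅ removed.
ΔS = 275 − 10.1 = 264.9 mg/L, so the substrate removal rate is 34600 × 264.9/1000 = 9166 kg BOD₅/d.
Net biomass production P_X = Y_obs × Q·(S₀ − S) = 0.1731 × 9166 = 1587 kg VSS/d.

P_X ≈ 1590 kg VSS/d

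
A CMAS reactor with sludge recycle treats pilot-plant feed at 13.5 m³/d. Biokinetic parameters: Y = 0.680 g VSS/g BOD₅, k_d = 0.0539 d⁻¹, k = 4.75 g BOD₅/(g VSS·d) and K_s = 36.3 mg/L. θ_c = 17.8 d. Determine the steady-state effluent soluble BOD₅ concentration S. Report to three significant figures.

S ≈ 1.28 mg/L

From the Monod/SRT balance for a CMAS, S = K_s·(1+k_d θ_c)/[θ_c·(Y k − k_d) − 1] = 36.3 × (1 + 0.0539 × 17.8) / [17.8 × (0.680 × 4.75 − 0.0539) − 1] = 71.13 / 55.53 = 1.281 mg/L.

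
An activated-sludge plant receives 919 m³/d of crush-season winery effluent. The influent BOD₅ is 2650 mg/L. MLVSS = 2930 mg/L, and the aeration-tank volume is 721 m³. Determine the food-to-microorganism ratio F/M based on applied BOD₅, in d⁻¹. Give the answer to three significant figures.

Food-to-microorganism ratio F/M = Q S₀ / (V X) = 919 × 2650 / (721.0 × 2930) = 1.153 d⁻¹.

F/M ≈ 1.15 d⁻¹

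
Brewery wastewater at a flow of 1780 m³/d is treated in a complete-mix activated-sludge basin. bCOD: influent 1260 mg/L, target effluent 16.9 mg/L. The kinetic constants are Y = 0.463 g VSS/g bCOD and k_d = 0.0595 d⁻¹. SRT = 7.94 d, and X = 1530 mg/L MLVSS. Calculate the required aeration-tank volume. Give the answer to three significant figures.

V ≈ 3610 m³

Steady-state biomass mass balance: V·X·(1 + k_d·θ_c) = Y·Q·(S₀ − S)·θ_c, so V = 0.463 × 1780 × (1260 − 16.9) × 7.94 / [1530 × (1 + 0.0595 × 7.94)] = 8.13×10^6 / 2253 = 3611 m³.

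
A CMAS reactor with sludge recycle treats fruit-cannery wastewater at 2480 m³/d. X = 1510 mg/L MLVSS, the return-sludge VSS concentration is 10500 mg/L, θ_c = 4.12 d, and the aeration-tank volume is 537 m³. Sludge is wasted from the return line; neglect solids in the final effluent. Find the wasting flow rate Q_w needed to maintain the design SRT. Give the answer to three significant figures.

θ_c = V·X/(Q_w·X_r) when wasting from the recycle, so Q_w = V·X/(θ_c·X_r) = 537.0 × 1510 / (4.12 × 10500) = 18.74 m³/d.

Q_w ≈ 18.7 m³/d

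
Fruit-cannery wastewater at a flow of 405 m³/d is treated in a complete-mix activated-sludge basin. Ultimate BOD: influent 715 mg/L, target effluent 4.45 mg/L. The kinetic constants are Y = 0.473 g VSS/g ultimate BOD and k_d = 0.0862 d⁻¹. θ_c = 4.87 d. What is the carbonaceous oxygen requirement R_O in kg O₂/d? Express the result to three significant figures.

Y_obs = Y / (1 + k_d θ_c) = 0.473 / (1 + 0.0862 × 4.87) = 0.473 / 1.420 = 0.3331.
Substrate removed = Q·(S₀ − S) = 405 m³/d × (715 − 4.45) g/m³ = 2.88×10^5 g/d = 287.8 kg/d.
Biomass synthesised: P_X = Y_obs × 287.8 = 95.87 kg VSS/d.
Carbonaceous O₂ demand = substrate oxidised − cell-mass equivalent = 287.8 − 1.42 × 95.87 = 151.6 kg O₂/d.

R_O ≈ 152 kg O₂/d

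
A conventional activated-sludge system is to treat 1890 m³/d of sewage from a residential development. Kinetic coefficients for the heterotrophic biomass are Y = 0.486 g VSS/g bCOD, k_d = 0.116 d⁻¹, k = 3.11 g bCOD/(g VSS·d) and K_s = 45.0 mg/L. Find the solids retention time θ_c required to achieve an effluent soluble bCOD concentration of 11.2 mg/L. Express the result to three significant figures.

At the target effluent, Y k S/(K_s+S) = 0.486×3.11×11.2/56.20 = 0.3012 d⁻¹.
θ_c = 1/(μ − k_d) = 1/(0.3012 − 0.116) = 1/0.1852 = 5.399 d.

θ_c ≈ 5.40 d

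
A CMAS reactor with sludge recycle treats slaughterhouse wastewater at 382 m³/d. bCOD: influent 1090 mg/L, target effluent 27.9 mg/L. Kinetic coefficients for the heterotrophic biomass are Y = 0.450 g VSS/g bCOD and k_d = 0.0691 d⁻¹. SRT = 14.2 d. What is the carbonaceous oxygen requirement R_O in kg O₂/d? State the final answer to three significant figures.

R_O ≈ 275 kg O₂/d

Observed yield with endogenous decay: Y_obs = Y / (1 + k_d·θ_c) = 0.450 / (1 + 0.0691 × 14.2) = 0.450 / 1.981 = 0.2271 g VSS/g bCOD.
Q·(S₀ − S) = 382 × (1090 − 27.9) × 10⁻³ = 405.7 kg/d removed.
Net sludge production P_X = 0.2271 × 405.7 = 92.15 kg VSS/d.
R_O = Q·(S₀ − S) − 1.42·P_X = 405.7 − 1.42 × 92.15 = 274.9 kg O₂/d.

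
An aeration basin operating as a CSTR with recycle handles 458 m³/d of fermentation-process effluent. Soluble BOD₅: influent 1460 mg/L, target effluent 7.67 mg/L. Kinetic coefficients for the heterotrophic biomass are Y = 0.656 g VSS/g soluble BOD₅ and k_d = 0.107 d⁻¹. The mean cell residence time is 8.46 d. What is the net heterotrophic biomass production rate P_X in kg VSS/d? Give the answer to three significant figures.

P_X ≈ 229 kg VSS/d

Observed yield with endogenous decay: Y_obs = Y / (1 + k_d·θ_c) = 0.656 / (1 + 0.107 × 8.46) = 0.656 / 1.905 = 0.3443 g VSS/g soluble BOD₅.
Substrate removed = Q·(S₀ − S) = 458 m³/d × (1460 − 7.67) g/m³ = 6.65×10^5 g/d = 665.2 kg/d.
Biomass produced: P_X = Y_obs·Q·ΔS = 0.3443 × 665.2 ≈ 229.0 kg VSS/d.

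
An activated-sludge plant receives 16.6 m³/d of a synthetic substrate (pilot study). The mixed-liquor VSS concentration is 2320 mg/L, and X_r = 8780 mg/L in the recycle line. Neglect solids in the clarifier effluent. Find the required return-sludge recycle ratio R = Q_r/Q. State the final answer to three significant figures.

Solids balance on the clarifier gives (1+R)X = R·X_r, so R = X/(X_r − X) = 2320 / (8780 − 2320) = 0.3591.

R ≈ 0.359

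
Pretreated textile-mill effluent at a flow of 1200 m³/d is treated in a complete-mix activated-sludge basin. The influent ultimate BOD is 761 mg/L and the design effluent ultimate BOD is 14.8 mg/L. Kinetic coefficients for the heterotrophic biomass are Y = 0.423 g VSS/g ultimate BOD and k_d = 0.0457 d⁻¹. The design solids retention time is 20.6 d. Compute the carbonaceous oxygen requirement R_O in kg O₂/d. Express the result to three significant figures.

R_O ≈ 618 kg O₂/d

The observed yield is Y_obs = Y/(1 + k_d·θ_c) = 0.423 / (1 + 0.0457 × 20.6) = 0.423 / 1.941 = 0.2179 g VSS per g ultimate BOD removed.
Mass of ultimate BOD removed per day: Q(S₀ − S) = 1200 × 746.2 g/m³ = 895.4 kg/d.
P_X = Y_obs·Q·(S₀ − S) = 0.2179 × 895.4 = 195.1 kg VSS/d.
Carbonaceous O₂ demand = substrate oxidised − cell-mass equivalent = 895.4 − 1.42 × 195.1 = 618.4 kg O₂/d.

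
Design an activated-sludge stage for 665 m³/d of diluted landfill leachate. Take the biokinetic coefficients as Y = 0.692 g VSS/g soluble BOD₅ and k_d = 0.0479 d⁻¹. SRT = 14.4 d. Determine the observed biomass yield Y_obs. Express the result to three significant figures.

Observed yield with endogenous decay: Y_obs = Y / (1 + k_d·θ_c) = 0.692 / (1 + 0.0479 × 14.4) = 0.692 / 1.690 = 0.4095 g VSS/g soluble BOD₅.

Y_obs ≈ 0.410 g VSS/g soluble BOD₅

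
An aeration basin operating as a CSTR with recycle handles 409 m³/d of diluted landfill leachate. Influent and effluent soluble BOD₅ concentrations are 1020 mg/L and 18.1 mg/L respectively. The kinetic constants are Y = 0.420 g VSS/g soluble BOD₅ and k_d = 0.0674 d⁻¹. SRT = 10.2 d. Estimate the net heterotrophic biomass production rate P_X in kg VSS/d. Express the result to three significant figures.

Observed yield with endogenous decay: Y_obs = Y / (1 + k_d·θ_c) = 0.420 / (1 + 0.0674 × 10.2) = 0.420 / 1.687 = 0.2489 g VSS/g soluble BOD₅.
ΔS = 1020 − 18.1 = 1002 mg/L, so the substrate removal rate is 409 × 1002/1000 = 409.8 kg soluble BOD₅/d.
Biomass produced: P_X = Y_obs·Q·ΔS = 0.2489 × 409.8 ≈ 102.0 kg VSS/d.

P_X ≈ 102 kg VSS/d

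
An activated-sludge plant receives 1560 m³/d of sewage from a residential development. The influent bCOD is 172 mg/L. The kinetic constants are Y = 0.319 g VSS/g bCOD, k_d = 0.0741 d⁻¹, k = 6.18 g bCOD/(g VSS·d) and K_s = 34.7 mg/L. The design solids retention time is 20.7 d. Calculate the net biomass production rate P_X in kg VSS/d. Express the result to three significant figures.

Effluent substrate depends only on kinetics and SRT: S = K_s(1 + k_d θ_c) / [θ_c(Yk − k_d) − 1] = 34.7 × (1 + 0.0741 × 20.7) / [20.7 × (0.319 × 6.18 − 0.0741) − 1] = 87.93 / 38.27 = 2.297 mg/L.
Correct the yield for decay: Y_obs = Y/(1 + k_d θ_c) = 0.319 / (1 + 0.0741 × 20.7) = 0.319 / 2.534 = 0.1259.
Q·(S₀ − S) = 1560 × (172 − 2.30) × 10⁻³ = 264.7 kg/d removed.
Net biomass production P_X = Y_obs × Q·(S₀ − S) = 0.1259 × 264.7 = 33.33 kg VSS/d.

P_X ≈ 33.3 kg VSS/d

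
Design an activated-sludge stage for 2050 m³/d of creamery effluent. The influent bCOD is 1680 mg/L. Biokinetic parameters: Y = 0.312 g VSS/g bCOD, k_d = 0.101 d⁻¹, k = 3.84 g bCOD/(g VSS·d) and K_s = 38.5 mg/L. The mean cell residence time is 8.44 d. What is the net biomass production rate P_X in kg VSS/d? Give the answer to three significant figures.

Effluent substrate depends only on kinetics and SRT: S = K_s(1 + k_d θ_c) / [θ_c(Yk − k_d) − 1] = 38.5 × (1 + 0.101 × 8.44) / [8.44 × (0.312 × 3.84 − 0.101) − 1] = 71.32 / 8.259 = 8.635 mg/L.
Correct the yield for decay: Y_obs = Y/(1 + k_d θ_c) = 0.312 / (1 + 0.101 × 8.44) = 0.312 / 1.852 = 0.1684.
ΔS = 1680 − 8.63 = 1671 mg/L, so the substrate removal rate is 2050 × 1671/1000 = 3426 kg bCOD/d.
Net biomass production P_X = Y_obs × Q·(S₀ − S) = 0.1684 × 3426 = 577.1 kg VSS/d.

P_X ≈ 577 kg VSS/d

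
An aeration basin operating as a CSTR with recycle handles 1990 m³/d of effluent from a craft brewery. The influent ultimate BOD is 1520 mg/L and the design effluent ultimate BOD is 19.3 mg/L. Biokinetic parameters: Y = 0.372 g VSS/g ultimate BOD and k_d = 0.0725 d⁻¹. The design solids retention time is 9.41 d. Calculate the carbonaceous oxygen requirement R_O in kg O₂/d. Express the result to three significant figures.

The observed yield is Y_obs = Y/(1 + k_d·θ_c) = 0.372 / (1 + 0.0725 × 9.41) = 0.372 / 1.682 = 0.2211 g VSS per g ultimate BOD removed.
Mass of ultimate BOD removed per day: Q(S₀ − S) = 1990 × 1501 g/m³ = 2986 kg/d.
Biomass synthesised: P_X = Y_obs × 2986 = 660.4 kg VSS/d.
Carbonaceous O₂ demand = substrate oxidised − cell-mass equivalent = 2986 − 1.42 × 660.4 = 2049 kg O₂/d.

R_O ≈ 2050 kg O₂/d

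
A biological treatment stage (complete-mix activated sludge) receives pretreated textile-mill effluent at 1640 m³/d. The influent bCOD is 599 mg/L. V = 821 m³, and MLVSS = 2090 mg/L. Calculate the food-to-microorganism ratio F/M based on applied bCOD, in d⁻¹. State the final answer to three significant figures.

Food-to-microorganism ratio F/M = Q S₀ / (V X) = 1640 × 599 / (821.0 × 2090) = 0.5725 d⁻¹.

F/M ≈ 0.573 d⁻¹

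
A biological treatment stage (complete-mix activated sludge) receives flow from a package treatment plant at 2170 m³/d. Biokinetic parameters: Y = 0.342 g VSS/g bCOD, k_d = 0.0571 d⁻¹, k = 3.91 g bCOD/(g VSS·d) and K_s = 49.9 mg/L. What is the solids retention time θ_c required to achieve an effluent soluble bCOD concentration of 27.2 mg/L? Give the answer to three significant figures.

θ_c ≈ 2.41 d

From 1/θ_c = Y·k·S/(K_s + S) − k_d: Y·k·S/(K_s+S) = 0.342 × 3.91 × 27.2 / (49.9 + 27.2) = 0.4718 d⁻¹.
Then 1/θ_c = μ − k_d = 0.4718 − 0.0571 = 0.4147 d⁻¹, giving θ_c = 2.412 d.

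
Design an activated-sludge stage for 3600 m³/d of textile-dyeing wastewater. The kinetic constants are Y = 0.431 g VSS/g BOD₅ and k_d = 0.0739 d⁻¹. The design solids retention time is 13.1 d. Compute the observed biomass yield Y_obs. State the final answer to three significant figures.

The observed yield is Y_obs = Y/(1 + k_d·θ_c) = 0.431 / (1 + 0.0739 × 13.1) = 0.431 / 1.968 = 0.2190 g VSS per g BOD₅ removed.

Y_obs ≈ 0.219 g VSS/g BOD₅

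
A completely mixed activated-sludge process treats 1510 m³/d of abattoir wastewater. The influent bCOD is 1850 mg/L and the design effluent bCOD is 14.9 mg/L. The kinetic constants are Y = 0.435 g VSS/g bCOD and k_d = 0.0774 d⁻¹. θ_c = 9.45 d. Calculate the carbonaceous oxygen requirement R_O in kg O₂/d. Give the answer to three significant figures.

R_O ≈ 1780 kg O₂/d

Observed yield with endogenous decay: Y_obs = Y / (1 + k_d·θ_c) = 0.435 / (1 + 0.0774 × 9.45) = 0.435 / 1.731 = 0.2512 g VSS/g bCOD.
Q·(S₀ − S) = 1510 × (1850 − 14.9) × 10⁻³ = 2771 kg/d removed.
P_X = Y_obs·Q·(S₀ − S) = 0.2512 × 2771 = 696.2 kg VSS/d.
R_O = Q·ΔS − 1.42 P_X = 2771 − 988.6 = 1782 kg O₂/d.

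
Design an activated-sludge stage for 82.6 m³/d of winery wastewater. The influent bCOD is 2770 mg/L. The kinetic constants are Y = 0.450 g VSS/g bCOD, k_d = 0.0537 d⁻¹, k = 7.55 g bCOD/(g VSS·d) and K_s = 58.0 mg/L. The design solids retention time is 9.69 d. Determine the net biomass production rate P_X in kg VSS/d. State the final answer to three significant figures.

For a completely mixed reactor with recycle the Lawrence–McCarty relation gives S = K_s·(1 + k_d·θ_c) / [θ_c·(Y·k − k_d) − 1] = 58.0 × (1 + 0.0537 × 9.69) / [9.69 × (0.450 × 7.55 − 0.0537) − 1] = 88.18 / 31.40 = 2.808 mg/L.
The observed yield is Y_obs = Y/(1 + k_d·θ_c) = 0.450 / (1 + 0.0537 × 9.69) = 0.450 / 1.520 = 0.2960 g VSS per g bCOD removed.
Mass of bCOD removed per day: Q(S₀ − S) = 82.6 × 2767 g/m³ = 228.6 kg/d.
So the net sludge growth is P_X = 0.2960 × 228.6 = 67.65 kg VSS/d.

P_X ≈ 67.7 kg VSS/d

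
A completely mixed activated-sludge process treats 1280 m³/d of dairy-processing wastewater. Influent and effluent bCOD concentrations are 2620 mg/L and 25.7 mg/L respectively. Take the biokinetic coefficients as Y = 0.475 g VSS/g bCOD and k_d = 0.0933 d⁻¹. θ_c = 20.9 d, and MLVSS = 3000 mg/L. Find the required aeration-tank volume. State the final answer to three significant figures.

V ≈ 3730 m³

Rearranging the biomass balance for a CMAS with decay, V = Y·Q·ΔS·θ_c / [X·(1+k_d θ_c)] = 0.475 × 1280 × (2620 − 25.7) × 20.9 / [3000 × (1 + 0.0933 × 20.9)] = 3.3×10^7 / 8850 = 3725 m³.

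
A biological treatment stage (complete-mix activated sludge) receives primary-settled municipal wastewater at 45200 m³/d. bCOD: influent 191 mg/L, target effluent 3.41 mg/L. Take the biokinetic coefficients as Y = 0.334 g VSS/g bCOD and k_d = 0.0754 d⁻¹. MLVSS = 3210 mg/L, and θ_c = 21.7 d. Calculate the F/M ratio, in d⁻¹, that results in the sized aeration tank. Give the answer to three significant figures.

F/M ≈ 0.370 d⁻¹

Steady-state biomass mass balance: V·X·(1 + k_d·θ_c) = Y·Q·(S₀ − S)·θ_c, so V = 0.334 × 45200 × (191 − 3.41) × 21.7 / [3210 × (1 + 0.0754 × 21.7)] = 6.15×10^7 / 8462 = 7262 m³.
F/M = Q·S₀ / (V·X) = 45200 × 191 / (7262 × 3210) = 0.3703 g bCOD·(g VSS·d)⁻¹.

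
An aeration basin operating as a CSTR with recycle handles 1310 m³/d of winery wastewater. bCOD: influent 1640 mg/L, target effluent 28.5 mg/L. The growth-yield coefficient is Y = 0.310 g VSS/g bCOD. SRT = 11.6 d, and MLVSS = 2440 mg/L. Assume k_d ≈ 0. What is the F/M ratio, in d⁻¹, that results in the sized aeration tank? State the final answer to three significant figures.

F/M ≈ 0.283 d⁻¹

V·X = Y·Q·ΔS·θ_c gives V = 0.310 × 1310 × (1640 − 28.5) × 11.6 / 2440 = 3111 m³.
F/M = Q·S₀ / (V·X) = 1310 × 1640 / (3111 × 2440) = 0.2830 g bCOD·(g VSS·d)⁻¹.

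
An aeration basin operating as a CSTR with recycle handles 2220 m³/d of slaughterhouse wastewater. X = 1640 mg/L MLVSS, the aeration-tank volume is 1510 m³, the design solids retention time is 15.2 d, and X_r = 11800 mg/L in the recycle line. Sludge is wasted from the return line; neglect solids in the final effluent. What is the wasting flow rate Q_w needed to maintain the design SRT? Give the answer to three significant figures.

θ_c = V·X/(Q_w·X_r) when wasting from the recycle, so Q_w = V·X/(θ_c·X_r) = 1510 × 1640 / (15.2 × 11800) = 13.81 m³/d.

Q_w ≈ 13.8 m³/d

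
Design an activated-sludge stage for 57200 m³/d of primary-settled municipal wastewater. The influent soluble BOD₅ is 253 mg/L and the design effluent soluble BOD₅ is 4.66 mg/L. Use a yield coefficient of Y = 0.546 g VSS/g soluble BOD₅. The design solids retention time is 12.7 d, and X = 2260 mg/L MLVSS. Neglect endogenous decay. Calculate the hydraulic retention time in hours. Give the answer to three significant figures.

With k_d = 0 the design equation reduces to V = Y Q (S₀−S) θ_c / X = 0.546 × 57200 × (253 − 4.66) × 12.7 / 2260 = 43584 m³.
HRT = V/Q = 43584 m³ / 57200 m³·d⁻¹ = 0.7620 d × 24 = 18.29 h.

τ ≈ 18.3 h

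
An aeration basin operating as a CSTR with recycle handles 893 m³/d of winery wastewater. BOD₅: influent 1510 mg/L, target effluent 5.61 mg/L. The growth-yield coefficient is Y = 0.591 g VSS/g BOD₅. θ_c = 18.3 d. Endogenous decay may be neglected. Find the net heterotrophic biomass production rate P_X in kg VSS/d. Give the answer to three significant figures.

No decay correction is needed, so Y_obs = Y = 0.591.
Mass of BOD₅ removed per day: Q(S₀ − S) = 893 × 1504 g/m³ = 1343 kg/d.
Biomass produced: P_X = Y_obs·Q·ΔS = 0.5910 × 1343 ≈ 794.0 kg VSS/d.

P_X ≈ 794 kg VSS/d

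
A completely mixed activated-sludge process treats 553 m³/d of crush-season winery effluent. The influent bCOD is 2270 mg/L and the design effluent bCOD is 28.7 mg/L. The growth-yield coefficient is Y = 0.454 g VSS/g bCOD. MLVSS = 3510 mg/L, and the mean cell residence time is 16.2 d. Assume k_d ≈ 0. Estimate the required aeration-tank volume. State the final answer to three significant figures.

V·X = Y·Q·ΔS·θ_c gives V = 0.454 × 553 × (2270 − 28.7) × 16.2 / 3510 = 2597 m³.

V ≈ 2600 m³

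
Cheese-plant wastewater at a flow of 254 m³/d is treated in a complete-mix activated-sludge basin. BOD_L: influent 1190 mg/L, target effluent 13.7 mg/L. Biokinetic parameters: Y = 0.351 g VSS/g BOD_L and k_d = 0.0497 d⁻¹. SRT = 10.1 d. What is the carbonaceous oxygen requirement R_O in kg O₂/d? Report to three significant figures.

R_O ≈ 200 kg O₂/d

Y_obs = Y / (1 + k_d θ_c) = 0.351 / (1 + 0.0497 × 10.1) = 0.351 / 1.502 = 0.2337.
Substrate removed = Q·(S₀ − S) = 254 m³/d × (1190 − 13.7) g/m³ = 2.99×10^5 g/d = 298.8 kg/d.
P_X = Y_obs·Q·(S₀ − S) = 0.2337 × 298.8 = 69.82 kg VSS/d.
Carbonaceous O₂ demand = substrate oxidised − cell-mass equivalent = 298.8 − 1.42 × 69.82 = 199.6 kg O₂/d.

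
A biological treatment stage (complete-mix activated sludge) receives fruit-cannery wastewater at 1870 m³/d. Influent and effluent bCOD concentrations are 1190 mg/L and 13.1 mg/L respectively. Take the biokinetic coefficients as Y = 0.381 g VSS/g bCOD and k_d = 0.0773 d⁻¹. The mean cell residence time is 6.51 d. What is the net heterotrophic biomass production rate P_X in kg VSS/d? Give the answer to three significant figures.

P_X ≈ 558 kg VSS/d

Observed yield with endogenous decay: Y_obs = Y / (1 + k_d·θ_c) = 0.381 / (1 + 0.0773 × 6.51) = 0.381 / 1.503 = 0.2535 g VSS/g bCOD.
Q·(S₀ − S) = 1870 × (1190 − 13.1) × 10⁻³ = 2201 kg/d removed.
So the net sludge growth is P_X = 0.2535 × 2201 = 557.8 kg VSS/d.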